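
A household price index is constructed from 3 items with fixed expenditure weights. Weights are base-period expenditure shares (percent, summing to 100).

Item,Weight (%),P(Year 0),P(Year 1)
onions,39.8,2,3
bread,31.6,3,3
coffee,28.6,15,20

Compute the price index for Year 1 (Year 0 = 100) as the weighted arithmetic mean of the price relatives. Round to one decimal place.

onions: 39.8 × (3/2) = 39.8 × 1.500000 = 59.7000
bread: 31.6 × (3/3) = 31.6 × 1.000000 = 31.6000
coffee: 28.6 × (20/15) = 28.6 × 1.333333 = 38.1333
Index = Σ wᵢ·(p₁ᵢ/p₀ᵢ) = 59.7000 + 31.6000 + 38.1333 = 129.4333

129.4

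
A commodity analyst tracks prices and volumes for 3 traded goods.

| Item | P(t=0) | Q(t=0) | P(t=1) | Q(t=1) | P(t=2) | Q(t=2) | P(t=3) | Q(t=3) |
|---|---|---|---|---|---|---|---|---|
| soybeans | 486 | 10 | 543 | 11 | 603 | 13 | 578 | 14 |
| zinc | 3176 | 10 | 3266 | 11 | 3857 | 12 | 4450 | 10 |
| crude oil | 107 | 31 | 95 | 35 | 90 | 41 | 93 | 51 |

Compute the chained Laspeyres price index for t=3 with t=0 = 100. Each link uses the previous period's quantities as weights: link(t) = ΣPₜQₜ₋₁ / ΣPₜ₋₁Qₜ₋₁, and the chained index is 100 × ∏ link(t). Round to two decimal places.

Link t=0→t=1:
ΣP(t=1)Q(t=0) = 543×10 + 3266×10 + 95×31 = 5430 + 32660 + 2945 = 41035
ΣP(t=0)Q(t=0) = 486×10 + 3176×10 + 107×31 = 4860 + 31760 + 3317 = 39937
link = 41035/39937 = 1.027493
Link t=1→t=2:
ΣP(t=2)Q(t=1) = 603×11 + 3857×11 + 90×35 = 6633 + 42427 + 3150 = 52210
ΣP(t=1)Q(t=1) = 543×11 + 3266×11 + 95×35 = 5973 + 35926 + 3325 = 45224
link = 52210/45224 = 1.154475
Link t=2→t=3:
ΣP(t=3)Q(t=2) = 578×13 + 4450×12 + 93×41 = 7514 + 53400 + 3813 = 64727
ΣP(t=2)Q(t=2) = 603×13 + 3857×12 + 90×41 = 7839 + 46284 + 3690 = 57813
link = 64727/57813 = 1.119592
Chained index = 100 × 1.027493 × 1.154475 × 1.119592 = 132.8078

132.81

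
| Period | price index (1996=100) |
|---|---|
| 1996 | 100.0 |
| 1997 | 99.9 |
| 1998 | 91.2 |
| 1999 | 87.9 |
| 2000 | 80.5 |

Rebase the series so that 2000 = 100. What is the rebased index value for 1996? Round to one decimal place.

124.2

Rebased(1996) = 100.0 / 80.5 × 100 = 124.2236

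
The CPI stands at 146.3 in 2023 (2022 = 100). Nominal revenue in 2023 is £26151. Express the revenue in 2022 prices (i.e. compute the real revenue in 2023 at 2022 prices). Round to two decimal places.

Real = Nominal ÷ (Index/100) = 26151 ÷ (146.3/100)
     = 26151 ÷ 1.463 = 17874.9146

17874.91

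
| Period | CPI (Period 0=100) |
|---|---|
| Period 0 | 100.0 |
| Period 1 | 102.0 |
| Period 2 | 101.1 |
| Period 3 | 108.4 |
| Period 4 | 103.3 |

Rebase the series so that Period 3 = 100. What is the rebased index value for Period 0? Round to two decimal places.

92.25

Rebased(Period 0) = 100.0 / 108.4 × 100 = 92.2509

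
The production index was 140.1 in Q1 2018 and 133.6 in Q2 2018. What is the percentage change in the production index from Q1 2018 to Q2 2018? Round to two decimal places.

Change = (133.6 − 140.1) / 140.1 × 100
       = -6.5 / 140.1 × 100 = -4.6395%

-4.64%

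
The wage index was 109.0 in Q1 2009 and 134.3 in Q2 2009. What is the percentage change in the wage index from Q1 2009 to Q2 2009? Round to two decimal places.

23.21%

Change = (134.3 − 109.0) / 109.0 × 100
       = 25.3 / 109.0 × 100 = 23.2110%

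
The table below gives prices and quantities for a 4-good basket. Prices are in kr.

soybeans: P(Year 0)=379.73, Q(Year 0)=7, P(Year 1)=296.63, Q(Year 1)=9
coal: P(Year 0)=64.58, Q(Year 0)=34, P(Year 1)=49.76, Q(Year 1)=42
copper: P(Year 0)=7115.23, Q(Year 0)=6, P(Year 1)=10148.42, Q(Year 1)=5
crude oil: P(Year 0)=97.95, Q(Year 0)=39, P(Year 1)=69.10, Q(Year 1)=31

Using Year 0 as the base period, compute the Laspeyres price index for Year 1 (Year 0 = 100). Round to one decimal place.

131.1

Laspeyres price index uses base-period quantities as weights.
ΣP(Year 1)·Q(Year 0) = 296.63×7 + 49.76×34 + 10148.42×6 + 69.10×39 = 2076.41 + 1691.84 + 60890.52 + 2694.9 = 67353.67
ΣP(Year 0)·Q(Year 0) = 379.73×7 + 64.58×34 + 7115.23×6 + 97.95×39 = 2658.11 + 2195.72 + 42691.38 + 3820.05 = 51365.26
Index = 67353.67 / 51365.26 × 100 = 131.1269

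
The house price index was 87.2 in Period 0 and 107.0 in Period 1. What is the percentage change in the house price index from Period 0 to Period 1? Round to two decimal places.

22.71%

Change = (107.0 − 87.2) / 87.2 × 100
       = 19.8 / 87.2 × 100 = 22.7064%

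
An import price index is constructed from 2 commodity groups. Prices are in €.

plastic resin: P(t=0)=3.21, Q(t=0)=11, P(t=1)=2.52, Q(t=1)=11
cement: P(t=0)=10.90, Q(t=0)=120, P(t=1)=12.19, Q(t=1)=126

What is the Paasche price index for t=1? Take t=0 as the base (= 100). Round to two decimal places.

Paasche price index uses current-period quantities as weights.
ΣP(t=1)·Q(t=1) = 2.52×11 + 12.19×126 = 27.72 + 1535.94 = 1563.66
ΣP(t=0)·Q(t=1) = 3.21×11 + 10.90×126 = 35.31 + 1373.4 = 1408.71
Index = 1563.66 / 1408.71 × 100 = 110.9994

111.00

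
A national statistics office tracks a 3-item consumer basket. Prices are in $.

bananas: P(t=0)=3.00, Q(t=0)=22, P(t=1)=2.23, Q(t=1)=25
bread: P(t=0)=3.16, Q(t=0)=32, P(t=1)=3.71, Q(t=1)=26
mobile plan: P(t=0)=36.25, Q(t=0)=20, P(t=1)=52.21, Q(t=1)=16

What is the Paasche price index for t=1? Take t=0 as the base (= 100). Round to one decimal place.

134.0

Paasche price index uses current-period quantities as weights.
ΣP(t=1)·Q(t=1) = 2.23×25 + 3.71×26 + 52.21×16 = 55.75 + 96.46 + 835.36 = 987.57
ΣP(t=0)·Q(t=1) = 3.00×25 + 3.16×26 + 36.25×16 = 75 + 82.16 + 580 = 737.16
Index = 987.57 / 737.16 × 100 = 133.9696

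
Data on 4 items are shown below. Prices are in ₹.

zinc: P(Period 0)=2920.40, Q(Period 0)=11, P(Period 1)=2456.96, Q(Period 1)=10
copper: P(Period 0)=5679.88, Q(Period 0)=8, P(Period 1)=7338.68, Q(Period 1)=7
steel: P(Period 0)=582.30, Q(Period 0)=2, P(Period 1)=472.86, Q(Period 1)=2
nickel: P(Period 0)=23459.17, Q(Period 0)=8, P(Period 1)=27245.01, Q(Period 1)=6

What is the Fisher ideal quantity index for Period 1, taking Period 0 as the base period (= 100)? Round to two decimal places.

79.03

Laspeyres component (base-period weights):
ΣP(Period 0)Q(Period 1) = 2920.40×10 + 5679.88×7 + 582.30×2 + 23459.17×6 = 29204 + 39759.16 + 1164.6 + 140755.02 = 210882.78
ΣP(Period 0)Q(Period 0) = 2920.40×11 + 5679.88×8 + 582.30×2 + 23459.17×8 = 32124.4 + 45439.04 + 1164.6 + 187673.36 = 266401.4
L = 210882.78 / 266401.4 × 100 = 79.1598
Paasche component (current-period weights):
ΣP(Period 1)Q(Period 1) = 2456.96×10 + 7338.68×7 + 472.86×2 + 27245.01×6 = 24569.6 + 51370.76 + 945.72 + 163470.06 = 240356.14
ΣP(Period 1)Q(Period 0) = 2456.96×11 + 7338.68×8 + 472.86×2 + 27245.01×8 = 27026.56 + 58709.44 + 945.72 + 217960.08 = 304641.8
P = 240356.14 / 304641.8 × 100 = 78.8980
Fisher = √(L × P) = √(79.1598 × 78.8980) = 79.0288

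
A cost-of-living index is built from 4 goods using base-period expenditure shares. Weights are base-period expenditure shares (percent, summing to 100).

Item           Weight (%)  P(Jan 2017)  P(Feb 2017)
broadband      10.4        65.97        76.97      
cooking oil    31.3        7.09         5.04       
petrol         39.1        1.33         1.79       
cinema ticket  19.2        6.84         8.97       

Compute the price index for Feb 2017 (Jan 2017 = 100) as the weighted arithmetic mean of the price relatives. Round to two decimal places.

broadband: 10.4 × (76.97/65.97) = 10.4 × 1.166742 = 12.1341
cooking oil: 31.3 × (5.04/7.09) = 31.3 × 0.710860 = 22.2499
petrol: 39.1 × (1.79/1.33) = 39.1 × 1.345865 = 52.6233
cinema ticket: 19.2 × (8.97/6.84) = 19.2 × 1.311404 = 25.1789
Index = Σ wᵢ·(p₁ᵢ/p₀ᵢ) = 12.1341 + 22.2499 + 52.6233 + 25.1789 = 112.1863

112.19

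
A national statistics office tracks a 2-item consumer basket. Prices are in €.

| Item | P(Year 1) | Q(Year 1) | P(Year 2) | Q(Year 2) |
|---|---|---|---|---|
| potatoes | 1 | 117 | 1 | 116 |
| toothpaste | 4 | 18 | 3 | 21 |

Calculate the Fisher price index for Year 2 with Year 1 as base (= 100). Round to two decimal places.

Laspeyres component (base-period weights):
ΣP(Year 2)Q(Year 1) = 1×117 + 3×18 = 117 + 54 = 171
ΣP(Year 1)Q(Year 1) = 1×117 + 4×18 = 117 + 72 = 189
L = 171 / 189 × 100 = 90.4762
Paasche component (current-period weights):
ΣP(Year 2)Q(Year 2) = 1×116 + 3×21 = 116 + 63 = 179
ΣP(Year 1)Q(Year 2) = 1×116 + 4×21 = 116 + 84 = 200
P = 179 / 200 × 100 = 89.5000
Fisher = √(L × P) = √(90.4762 × 89.5000) = 89.9868

89.99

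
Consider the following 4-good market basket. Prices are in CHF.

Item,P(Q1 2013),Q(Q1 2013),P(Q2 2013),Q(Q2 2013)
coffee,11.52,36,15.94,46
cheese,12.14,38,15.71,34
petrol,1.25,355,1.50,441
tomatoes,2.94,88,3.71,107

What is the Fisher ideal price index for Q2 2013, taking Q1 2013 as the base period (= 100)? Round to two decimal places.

128.60

Laspeyres component (base-period weights):
ΣP(Q2 2013)Q(Q1 2013) = 15.94×36 + 15.71×38 + 1.50×355 + 3.71×88 = 573.84 + 596.98 + 532.5 + 326.48 = 2029.8
ΣP(Q1 2013)Q(Q1 2013) = 11.52×36 + 12.14×38 + 1.25×355 + 2.94×88 = 414.72 + 461.32 + 443.75 + 258.72 = 1578.51
L = 2029.8 / 1578.51 × 100 = 128.5896
Paasche component (current-period weights):
ΣP(Q2 2013)Q(Q2 2013) = 15.94×46 + 15.71×34 + 1.50×441 + 3.71×107 = 733.24 + 534.14 + 661.5 + 396.97 = 2325.85
ΣP(Q1 2013)Q(Q2 2013) = 11.52×46 + 12.14×34 + 1.25×441 + 2.94×107 = 529.92 + 412.76 + 551.25 + 314.58 = 1808.51
P = 2325.85 / 1808.51 × 100 = 128.6059
Fisher = √(L × P) = √(128.5896 × 128.6059) = 128.5977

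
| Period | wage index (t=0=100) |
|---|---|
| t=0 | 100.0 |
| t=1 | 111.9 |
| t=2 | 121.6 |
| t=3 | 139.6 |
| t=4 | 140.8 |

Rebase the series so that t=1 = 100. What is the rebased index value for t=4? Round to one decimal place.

Rebased(t=4) = 140.8 / 111.9 × 100 = 125.8266

125.8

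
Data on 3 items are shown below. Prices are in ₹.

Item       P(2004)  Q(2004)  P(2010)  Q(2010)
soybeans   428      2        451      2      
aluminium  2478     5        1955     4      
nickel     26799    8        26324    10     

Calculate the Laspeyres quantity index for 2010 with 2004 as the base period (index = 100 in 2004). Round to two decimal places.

Laspeyres quantity index uses base-period prices as weights.
ΣP(2004)·Q(2010) = 428×2 + 2478×4 + 26799×10 = 856 + 9912 + 267990 = 278758
ΣP(2004)·Q(2004) = 428×2 + 2478×5 + 26799×8 = 856 + 12390 + 214392 = 227638
Index = 278758 / 227638 × 100 = 122.4567

122.46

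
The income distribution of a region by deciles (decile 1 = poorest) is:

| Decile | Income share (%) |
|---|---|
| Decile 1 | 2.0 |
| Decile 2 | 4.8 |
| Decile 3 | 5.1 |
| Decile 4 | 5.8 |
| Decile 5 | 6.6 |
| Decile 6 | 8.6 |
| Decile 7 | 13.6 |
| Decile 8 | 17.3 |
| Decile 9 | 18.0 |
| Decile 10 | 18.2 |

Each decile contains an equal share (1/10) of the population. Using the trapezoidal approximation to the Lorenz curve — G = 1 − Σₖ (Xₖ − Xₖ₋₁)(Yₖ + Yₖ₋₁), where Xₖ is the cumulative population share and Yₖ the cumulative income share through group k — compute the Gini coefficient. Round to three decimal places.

0.325

Cumulative income shares Yₖ: 0.0200, 0.0680, 0.1190, 0.1770, 0.2430, 0.3290, 0.4650, 0.6380, 0.8180, 1.0000
Σ (Xₖ−Xₖ₋₁)(Yₖ+Yₖ₋₁) = (1/10)(0.0200+0.0000) + (1/10)(0.0680+0.0200) + (1/10)(0.1190+0.0680) + (1/10)(0.1770+0.1190) + (1/10)(0.2430+0.1770) + (1/10)(0.3290+0.2430) + (1/10)(0.4650+0.3290) + (1/10)(0.6380+0.4650) + (1/10)(0.8180+0.6380) + (1/10)(1.0000+0.8180)
  = 0.0020 + 0.0088 + 0.0187 + 0.0296 + 0.0420 + 0.0572 + 0.0794 + 0.1103 + 0.1456 + 0.1818 = 0.6754
G = 1 − 0.6754 = 0.3246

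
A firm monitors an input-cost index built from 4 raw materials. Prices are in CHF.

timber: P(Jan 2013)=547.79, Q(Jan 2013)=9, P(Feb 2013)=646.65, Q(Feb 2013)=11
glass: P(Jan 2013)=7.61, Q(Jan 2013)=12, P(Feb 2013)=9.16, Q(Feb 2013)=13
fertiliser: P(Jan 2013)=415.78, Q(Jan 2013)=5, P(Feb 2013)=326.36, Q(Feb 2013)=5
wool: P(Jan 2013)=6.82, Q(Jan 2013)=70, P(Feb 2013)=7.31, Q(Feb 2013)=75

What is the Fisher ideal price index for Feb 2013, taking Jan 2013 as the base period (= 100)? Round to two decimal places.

Laspeyres component (base-period weights):
ΣP(Feb 2013)Q(Jan 2013) = 646.65×9 + 9.16×12 + 326.36×5 + 7.31×70 = 5819.85 + 109.92 + 1631.8 + 511.7 = 8073.27
ΣP(Jan 2013)Q(Jan 2013) = 547.79×9 + 7.61×12 + 415.78×5 + 6.82×70 = 4930.11 + 91.32 + 2078.9 + 477.4 = 7577.73
L = 8073.27 / 7577.73 × 100 = 106.5394
Paasche component (current-period weights):
ΣP(Feb 2013)Q(Feb 2013) = 646.65×11 + 9.16×13 + 326.36×5 + 7.31×75 = 7113.15 + 119.08 + 1631.8 + 548.25 = 9412.28
ΣP(Jan 2013)Q(Feb 2013) = 547.79×11 + 7.61×13 + 415.78×5 + 6.82×75 = 6025.69 + 98.93 + 2078.9 + 511.5 = 8715.02
P = 9412.28 / 8715.02 × 100 = 108.0007
Fisher = √(L × P) = √(106.5394 × 108.0007) = 107.2676

107.27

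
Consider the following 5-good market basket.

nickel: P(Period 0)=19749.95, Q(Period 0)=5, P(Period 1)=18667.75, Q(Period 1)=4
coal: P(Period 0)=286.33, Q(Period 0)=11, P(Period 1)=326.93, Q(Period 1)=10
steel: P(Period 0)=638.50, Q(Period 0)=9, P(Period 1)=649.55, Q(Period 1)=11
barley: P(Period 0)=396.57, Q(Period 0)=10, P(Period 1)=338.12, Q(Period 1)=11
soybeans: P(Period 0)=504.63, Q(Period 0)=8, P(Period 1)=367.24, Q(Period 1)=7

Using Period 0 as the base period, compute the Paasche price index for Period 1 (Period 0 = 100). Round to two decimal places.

Paasche price index uses current-period quantities as weights.
ΣP(Period 1)·Q(Period 1) = 18667.75×4 + 326.93×10 + 649.55×11 + 338.12×11 + 367.24×7 = 74671 + 3269.3 + 7145.05 + 3719.32 + 2570.68 = 91375.35
ΣP(Period 0)·Q(Period 1) = 19749.95×4 + 286.33×10 + 638.50×11 + 396.57×11 + 504.63×7 = 78999.8 + 2863.3 + 7023.5 + 4362.27 + 3532.41 = 96781.28
Index = 91375.35 / 96781.28 × 100 = 94.4143

94.41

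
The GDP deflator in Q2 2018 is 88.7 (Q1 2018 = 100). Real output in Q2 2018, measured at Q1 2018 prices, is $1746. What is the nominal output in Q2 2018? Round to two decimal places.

1548.70

Nominal = Real × (Index/100) = 1746 × (88.7/100)
        = 1746 × 0.887 = 1548.7020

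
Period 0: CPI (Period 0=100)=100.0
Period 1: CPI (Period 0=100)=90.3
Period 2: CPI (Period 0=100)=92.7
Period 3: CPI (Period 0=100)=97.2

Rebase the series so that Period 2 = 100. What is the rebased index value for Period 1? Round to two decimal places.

Rebased(Period 1) = 90.3 / 92.7 × 100 = 97.4110

97.41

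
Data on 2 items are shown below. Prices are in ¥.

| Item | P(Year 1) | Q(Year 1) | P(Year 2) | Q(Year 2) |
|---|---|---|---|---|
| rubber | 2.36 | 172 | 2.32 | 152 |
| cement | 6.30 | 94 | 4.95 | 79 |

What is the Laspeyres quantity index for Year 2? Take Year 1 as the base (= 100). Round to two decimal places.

85.80

Laspeyres quantity index uses base-period prices as weights.
ΣP(Year 1)·Q(Year 2) = 2.36×152 + 6.30×79 = 358.72 + 497.7 = 856.42
ΣP(Year 1)·Q(Year 1) = 2.36×172 + 6.30×94 = 405.92 + 592.2 = 998.12
Index = 856.42 / 998.12 × 100 = 85.8033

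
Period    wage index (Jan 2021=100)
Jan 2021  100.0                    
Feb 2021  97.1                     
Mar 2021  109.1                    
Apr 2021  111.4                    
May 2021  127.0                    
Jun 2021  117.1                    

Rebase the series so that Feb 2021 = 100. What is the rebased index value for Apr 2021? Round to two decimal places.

114.73

Rebased(Apr 2021) = 111.4 / 97.1 × 100 = 114.7271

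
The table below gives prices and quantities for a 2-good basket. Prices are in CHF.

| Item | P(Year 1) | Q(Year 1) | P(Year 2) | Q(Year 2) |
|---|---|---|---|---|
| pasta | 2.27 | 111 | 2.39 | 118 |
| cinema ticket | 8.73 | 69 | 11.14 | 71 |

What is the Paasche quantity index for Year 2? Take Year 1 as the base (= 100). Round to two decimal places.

103.77

Paasche quantity index uses current-period prices as weights.
ΣP(Year 2)·Q(Year 2) = 2.39×118 + 11.14×71 = 282.02 + 790.94 = 1072.96
ΣP(Year 2)·Q(Year 1) = 2.39×111 + 11.14×69 = 265.29 + 768.66 = 1033.95
Index = 1072.96 / 1033.95 × 100 = 103.7729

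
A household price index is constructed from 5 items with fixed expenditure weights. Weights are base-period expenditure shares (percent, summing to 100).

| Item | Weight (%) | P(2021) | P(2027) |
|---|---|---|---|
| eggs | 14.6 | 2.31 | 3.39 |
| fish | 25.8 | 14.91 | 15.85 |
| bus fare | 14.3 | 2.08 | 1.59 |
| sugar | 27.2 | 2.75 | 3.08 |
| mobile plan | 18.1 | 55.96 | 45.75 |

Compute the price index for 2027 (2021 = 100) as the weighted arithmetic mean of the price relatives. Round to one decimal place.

105.0

eggs: 14.6 × (3.39/2.31) = 14.6 × 1.467532 = 21.4260
fish: 25.8 × (15.85/14.91) = 25.8 × 1.063045 = 27.4266
bus fare: 14.3 × (1.59/2.08) = 14.3 × 0.764423 = 10.9313
sugar: 27.2 × (3.08/2.75) = 27.2 × 1.120000 = 30.4640
mobile plan: 18.1 × (45.75/55.96) = 18.1 × 0.817548 = 14.7976
Index = Σ wᵢ·(p₁ᵢ/p₀ᵢ) = 21.4260 + 27.4266 + 10.9313 + 30.4640 + 14.7976 = 105.0454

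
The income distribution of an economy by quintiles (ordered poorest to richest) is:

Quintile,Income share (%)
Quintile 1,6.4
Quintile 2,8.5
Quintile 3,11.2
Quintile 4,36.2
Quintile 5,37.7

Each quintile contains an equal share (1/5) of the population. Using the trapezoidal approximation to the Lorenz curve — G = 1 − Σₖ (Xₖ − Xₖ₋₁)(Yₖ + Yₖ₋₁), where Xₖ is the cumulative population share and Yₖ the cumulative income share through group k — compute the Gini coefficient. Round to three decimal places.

0.361

Cumulative income shares Yₖ: 0.0640, 0.1490, 0.2610, 0.6230, 1.0000
Σ (Xₖ−Xₖ₋₁)(Yₖ+Yₖ₋₁) = (1/5)(0.0640+0.0000) + (1/5)(0.1490+0.0640) + (1/5)(0.2610+0.1490) + (1/5)(0.6230+0.2610) + (1/5)(1.0000+0.6230)
  = 0.0128 + 0.0426 + 0.0820 + 0.1768 + 0.3246 = 0.6388
G = 1 − 0.6388 = 0.3612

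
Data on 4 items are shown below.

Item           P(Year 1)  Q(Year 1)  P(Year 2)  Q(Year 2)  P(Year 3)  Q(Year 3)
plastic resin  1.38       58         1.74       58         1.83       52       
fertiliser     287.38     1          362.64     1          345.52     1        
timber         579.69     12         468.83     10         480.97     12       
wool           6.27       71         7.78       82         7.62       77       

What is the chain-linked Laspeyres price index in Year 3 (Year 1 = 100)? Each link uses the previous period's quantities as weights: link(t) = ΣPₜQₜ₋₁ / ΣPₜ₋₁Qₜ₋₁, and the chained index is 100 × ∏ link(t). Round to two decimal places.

Link Year 1→Year 2:
ΣP(Year 2)Q(Year 1) = 1.74×58 + 362.64×1 + 468.83×12 + 7.78×71 = 100.92 + 362.64 + 5625.96 + 552.38 = 6641.9
ΣP(Year 1)Q(Year 1) = 1.38×58 + 287.38×1 + 579.69×12 + 6.27×71 = 80.04 + 287.38 + 6956.28 + 445.17 = 7768.87
link = 6641.9/7768.87 = 0.854938
Link Year 2→Year 3:
ΣP(Year 3)Q(Year 2) = 1.83×58 + 345.52×1 + 480.97×10 + 7.62×82 = 106.14 + 345.52 + 4809.7 + 624.84 = 5886.2
ΣP(Year 2)Q(Year 2) = 1.74×58 + 362.64×1 + 468.83×10 + 7.78×82 = 100.92 + 362.64 + 4688.3 + 637.96 = 5789.82
link = 5886.2/5789.82 = 1.016646
Chained index = 100 × 0.854938 × 1.016646 = 86.9169

86.92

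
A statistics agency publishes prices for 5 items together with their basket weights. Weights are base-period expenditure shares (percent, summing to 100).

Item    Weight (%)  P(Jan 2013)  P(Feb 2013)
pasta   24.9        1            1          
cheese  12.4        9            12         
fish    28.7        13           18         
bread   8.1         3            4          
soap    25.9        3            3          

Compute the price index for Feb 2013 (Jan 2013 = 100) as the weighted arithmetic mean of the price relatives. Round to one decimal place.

pasta: 24.9 × (1/1) = 24.9 × 1.000000 = 24.9000
cheese: 12.4 × (12/9) = 12.4 × 1.333333 = 16.5333
fish: 28.7 × (18/13) = 28.7 × 1.384615 = 39.7385
bread: 8.1 × (4/3) = 8.1 × 1.333333 = 10.8000
soap: 25.9 × (3/3) = 25.9 × 1.000000 = 25.9000
Index = Σ wᵢ·(p₁ᵢ/p₀ᵢ) = 24.9000 + 16.5333 + 39.7385 + 10.8000 + 25.9000 = 117.8718

117.9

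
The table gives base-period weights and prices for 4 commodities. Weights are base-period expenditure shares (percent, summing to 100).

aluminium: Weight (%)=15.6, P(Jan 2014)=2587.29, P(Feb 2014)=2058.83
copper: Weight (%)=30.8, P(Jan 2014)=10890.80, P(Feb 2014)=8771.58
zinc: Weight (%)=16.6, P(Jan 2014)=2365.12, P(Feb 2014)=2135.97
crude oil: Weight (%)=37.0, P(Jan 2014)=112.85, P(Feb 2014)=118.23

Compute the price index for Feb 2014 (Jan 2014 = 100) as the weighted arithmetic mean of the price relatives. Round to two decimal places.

90.98

aluminium: 15.6 × (2058.83/2587.29) = 15.6 × 0.795748 = 12.4137
copper: 30.8 × (8771.58/10890.80) = 30.8 × 0.805412 = 24.8067
zinc: 16.6 × (2135.97/2365.12) = 16.6 × 0.903113 = 14.9917
crude oil: 37.0 × (118.23/112.85) = 37.0 × 1.047674 = 38.7639
Index = Σ wᵢ·(p₁ᵢ/p₀ᵢ) = 12.4137 + 24.8067 + 14.9917 + 38.7639 = 90.9760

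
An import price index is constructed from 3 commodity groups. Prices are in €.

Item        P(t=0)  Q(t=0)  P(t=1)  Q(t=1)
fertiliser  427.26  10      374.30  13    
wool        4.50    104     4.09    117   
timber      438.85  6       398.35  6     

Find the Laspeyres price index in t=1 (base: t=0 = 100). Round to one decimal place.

Laspeyres price index uses base-period quantities as weights.
ΣP(t=1)·Q(t=0) = 374.30×10 + 4.09×104 + 398.35×6 = 3743 + 425.36 + 2390.1 = 6558.46
ΣP(t=0)·Q(t=0) = 427.26×10 + 4.50×104 + 438.85×6 = 4272.6 + 468 + 2633.1 = 7373.7
Index = 6558.46 / 7373.7 × 100 = 88.9439

88.9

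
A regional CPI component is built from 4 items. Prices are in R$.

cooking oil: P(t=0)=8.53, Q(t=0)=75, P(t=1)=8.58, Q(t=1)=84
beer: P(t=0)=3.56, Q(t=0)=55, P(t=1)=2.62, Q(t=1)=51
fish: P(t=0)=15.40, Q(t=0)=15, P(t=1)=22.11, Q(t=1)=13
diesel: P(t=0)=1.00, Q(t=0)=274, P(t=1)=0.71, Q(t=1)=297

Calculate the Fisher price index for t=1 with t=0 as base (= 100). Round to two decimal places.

97.47

Laspeyres component (base-period weights):
ΣP(t=1)Q(t=0) = 8.58×75 + 2.62×55 + 22.11×15 + 0.71×274 = 643.5 + 144.1 + 331.65 + 194.54 = 1313.79
ΣP(t=0)Q(t=0) = 8.53×75 + 3.56×55 + 15.40×15 + 1.00×274 = 639.75 + 195.8 + 231 + 274 = 1340.55
L = 1313.79 / 1340.55 × 100 = 98.0038
Paasche component (current-period weights):
ΣP(t=1)Q(t=1) = 8.58×84 + 2.62×51 + 22.11×13 + 0.71×297 = 720.72 + 133.62 + 287.43 + 210.87 = 1352.64
ΣP(t=0)Q(t=1) = 8.53×84 + 3.56×51 + 15.40×13 + 1.00×297 = 716.52 + 181.56 + 200.2 + 297 = 1395.28
P = 1352.64 / 1395.28 × 100 = 96.9440
Fisher = √(L × P) = √(98.0038 × 96.9440) = 97.4725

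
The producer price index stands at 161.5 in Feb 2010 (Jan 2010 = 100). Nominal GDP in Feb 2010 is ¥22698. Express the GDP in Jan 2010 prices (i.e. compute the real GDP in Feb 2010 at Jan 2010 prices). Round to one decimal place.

14054.5

Real = Nominal ÷ (Index/100) = 22698 ÷ (161.5/100)
     = 22698 ÷ 1.615 = 14054.4892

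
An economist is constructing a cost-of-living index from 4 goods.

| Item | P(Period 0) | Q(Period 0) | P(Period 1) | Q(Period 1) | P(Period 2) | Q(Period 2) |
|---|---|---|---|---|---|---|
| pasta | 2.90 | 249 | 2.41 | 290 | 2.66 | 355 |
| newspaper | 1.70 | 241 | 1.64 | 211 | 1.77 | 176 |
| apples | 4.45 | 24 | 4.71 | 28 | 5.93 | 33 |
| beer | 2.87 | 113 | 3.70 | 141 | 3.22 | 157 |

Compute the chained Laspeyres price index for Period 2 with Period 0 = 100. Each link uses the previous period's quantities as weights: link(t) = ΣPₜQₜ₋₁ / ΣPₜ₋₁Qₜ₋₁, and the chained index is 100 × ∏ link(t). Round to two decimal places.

Link Period 0→Period 1:
ΣP(Period 1)Q(Period 0) = 2.41×249 + 1.64×241 + 4.71×24 + 3.70×113 = 600.09 + 395.24 + 113.04 + 418.1 = 1526.47
ΣP(Period 0)Q(Period 0) = 2.90×249 + 1.70×241 + 4.45×24 + 2.87×113 = 722.1 + 409.7 + 106.8 + 324.31 = 1562.91
link = 1526.47/1562.91 = 0.976685
Link Period 1→Period 2:
ΣP(Period 2)Q(Period 1) = 2.66×290 + 1.77×211 + 5.93×28 + 3.22×141 = 771.4 + 373.47 + 166.04 + 454.02 = 1764.93
ΣP(Period 1)Q(Period 1) = 2.41×290 + 1.64×211 + 4.71×28 + 3.70×141 = 698.9 + 346.04 + 131.88 + 521.7 = 1698.52
link = 1764.93/1698.52 = 1.039099
Chained index = 100 × 0.976685 × 1.039099 = 101.4872

101.49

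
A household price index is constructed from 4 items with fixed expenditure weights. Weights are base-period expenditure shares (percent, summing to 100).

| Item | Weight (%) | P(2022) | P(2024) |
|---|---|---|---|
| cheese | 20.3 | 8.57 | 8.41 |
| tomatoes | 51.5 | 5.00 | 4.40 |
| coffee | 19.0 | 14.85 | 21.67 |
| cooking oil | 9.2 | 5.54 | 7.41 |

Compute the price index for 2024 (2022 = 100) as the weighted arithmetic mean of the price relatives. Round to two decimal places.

cheese: 20.3 × (8.41/8.57) = 20.3 × 0.981330 = 19.9210
tomatoes: 51.5 × (4.40/5.00) = 51.5 × 0.880000 = 45.3200
coffee: 19.0 × (21.67/14.85) = 19.0 × 1.459259 = 27.7259
cooking oil: 9.2 × (7.41/5.54) = 9.2 × 1.337545 = 12.3054
Index = Σ wᵢ·(p₁ᵢ/p₀ᵢ) = 19.9210 + 45.3200 + 27.7259 + 12.3054 = 105.2723

105.27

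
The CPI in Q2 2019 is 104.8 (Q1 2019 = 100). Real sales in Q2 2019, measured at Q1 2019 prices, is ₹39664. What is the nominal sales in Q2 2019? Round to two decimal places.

Nominal = Real × (Index/100) = 39664 × (104.8/100)
        = 39664 × 1.048 = 41567.8720

41567.87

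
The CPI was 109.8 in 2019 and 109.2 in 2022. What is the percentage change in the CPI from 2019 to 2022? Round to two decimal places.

-0.55%

Change = (109.2 − 109.8) / 109.8 × 100
       = -0.6 / 109.8 × 100 = -0.5464%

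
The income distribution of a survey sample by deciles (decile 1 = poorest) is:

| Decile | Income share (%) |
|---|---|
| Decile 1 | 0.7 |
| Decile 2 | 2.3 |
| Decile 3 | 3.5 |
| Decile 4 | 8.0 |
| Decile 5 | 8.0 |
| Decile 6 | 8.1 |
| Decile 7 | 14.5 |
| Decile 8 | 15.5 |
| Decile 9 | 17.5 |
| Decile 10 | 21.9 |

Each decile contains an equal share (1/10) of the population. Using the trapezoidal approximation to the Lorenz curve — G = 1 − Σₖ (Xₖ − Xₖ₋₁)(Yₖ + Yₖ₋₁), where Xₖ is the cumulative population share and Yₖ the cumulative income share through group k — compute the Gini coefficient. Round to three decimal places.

0.377

Cumulative income shares Yₖ: 0.0070, 0.0300, 0.0650, 0.1450, 0.2250, 0.3060, 0.4510, 0.6060, 0.7810, 1.0000
Σ (Xₖ−Xₖ₋₁)(Yₖ+Yₖ₋₁) = (1/10)(0.0070+0.0000) + (1/10)(0.0300+0.0070) + (1/10)(0.0650+0.0300) + (1/10)(0.1450+0.0650) + (1/10)(0.2250+0.1450) + (1/10)(0.3060+0.2250) + (1/10)(0.4510+0.3060) + (1/10)(0.6060+0.4510) + (1/10)(0.7810+0.6060) + (1/10)(1.0000+0.7810)
  = 0.0007 + 0.0037 + 0.0095 + 0.0210 + 0.0370 + 0.0531 + 0.0757 + 0.1057 + 0.1387 + 0.1781 = 0.6232
G = 1 − 0.6232 = 0.3768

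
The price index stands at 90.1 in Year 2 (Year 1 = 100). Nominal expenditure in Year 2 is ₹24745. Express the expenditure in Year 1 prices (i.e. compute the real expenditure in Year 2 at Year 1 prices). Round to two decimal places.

Real = Nominal ÷ (Index/100) = 24745 ÷ (90.1/100)
     = 24745 ÷ 0.901 = 27463.9290

27463.93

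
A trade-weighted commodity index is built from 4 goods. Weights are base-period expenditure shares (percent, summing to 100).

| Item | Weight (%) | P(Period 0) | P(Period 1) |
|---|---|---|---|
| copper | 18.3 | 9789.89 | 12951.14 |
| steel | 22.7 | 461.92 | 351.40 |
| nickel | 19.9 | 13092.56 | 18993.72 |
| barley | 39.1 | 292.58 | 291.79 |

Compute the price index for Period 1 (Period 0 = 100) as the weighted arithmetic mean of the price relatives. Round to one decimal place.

copper: 18.3 × (12951.14/9789.89) = 18.3 × 1.322910 = 24.2092
steel: 22.7 × (351.40/461.92) = 22.7 × 0.760738 = 17.2687
nickel: 19.9 × (18993.72/13092.56) = 19.9 × 1.450726 = 28.8695
barley: 39.1 × (291.79/292.58) = 39.1 × 0.997300 = 38.9944
Index = Σ wᵢ·(p₁ᵢ/p₀ᵢ) = 24.2092 + 17.2687 + 28.8695 + 38.9944 = 109.3419

109.3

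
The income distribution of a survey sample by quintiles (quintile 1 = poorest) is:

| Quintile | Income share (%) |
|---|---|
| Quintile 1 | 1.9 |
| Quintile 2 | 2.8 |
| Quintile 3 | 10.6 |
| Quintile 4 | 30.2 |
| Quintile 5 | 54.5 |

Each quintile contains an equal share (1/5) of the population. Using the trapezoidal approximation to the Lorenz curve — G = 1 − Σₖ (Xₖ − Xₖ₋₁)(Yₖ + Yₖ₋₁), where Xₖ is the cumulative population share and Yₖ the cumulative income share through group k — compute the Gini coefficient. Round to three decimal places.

Cumulative income shares Yₖ: 0.0190, 0.0470, 0.1530, 0.4550, 1.0000
Σ (Xₖ−Xₖ₋₁)(Yₖ+Yₖ₋₁) = (1/5)(0.0190+0.0000) + (1/5)(0.0470+0.0190) + (1/5)(0.1530+0.0470) + (1/5)(0.4550+0.1530) + (1/5)(1.0000+0.4550)
  = 0.0038 + 0.0132 + 0.0400 + 0.1216 + 0.2910 = 0.4696
G = 1 − 0.4696 = 0.5304

0.530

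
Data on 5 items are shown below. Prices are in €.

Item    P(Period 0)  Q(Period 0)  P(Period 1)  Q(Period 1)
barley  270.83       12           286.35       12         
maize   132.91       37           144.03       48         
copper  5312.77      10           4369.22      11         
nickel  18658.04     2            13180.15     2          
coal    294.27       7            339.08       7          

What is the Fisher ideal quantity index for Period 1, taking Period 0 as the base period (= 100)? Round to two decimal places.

107.03

Laspeyres component (base-period weights):
ΣP(Period 0)Q(Period 1) = 270.83×12 + 132.91×48 + 5312.77×11 + 18658.04×2 + 294.27×7 = 3249.96 + 6379.68 + 58440.47 + 37316.08 + 2059.89 = 107446.08
ΣP(Period 0)Q(Period 0) = 270.83×12 + 132.91×37 + 5312.77×10 + 18658.04×2 + 294.27×7 = 3249.96 + 4917.67 + 53127.7 + 37316.08 + 2059.89 = 100671.3
L = 107446.08 / 100671.3 × 100 = 106.7296
Paasche component (current-period weights):
ΣP(Period 1)Q(Period 1) = 286.35×12 + 144.03×48 + 4369.22×11 + 13180.15×2 + 339.08×7 = 3436.2 + 6913.44 + 48061.42 + 26360.3 + 2373.56 = 87144.92
ΣP(Period 1)Q(Period 0) = 286.35×12 + 144.03×37 + 4369.22×10 + 13180.15×2 + 339.08×7 = 3436.2 + 5329.11 + 43692.2 + 26360.3 + 2373.56 = 81191.37
P = 87144.92 / 81191.37 × 100 = 107.3327
Fisher = √(L × P) = √(106.7296 × 107.3327) = 107.0307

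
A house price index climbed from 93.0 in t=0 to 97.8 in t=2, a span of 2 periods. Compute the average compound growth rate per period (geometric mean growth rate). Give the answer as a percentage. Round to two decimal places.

Growth factor = (97.8/93.0)^(1/2) = (1.051613)^(1/2) = 1.025482
Growth rate = 1.025482 − 1 = 0.025482 = 2.5482%

2.55%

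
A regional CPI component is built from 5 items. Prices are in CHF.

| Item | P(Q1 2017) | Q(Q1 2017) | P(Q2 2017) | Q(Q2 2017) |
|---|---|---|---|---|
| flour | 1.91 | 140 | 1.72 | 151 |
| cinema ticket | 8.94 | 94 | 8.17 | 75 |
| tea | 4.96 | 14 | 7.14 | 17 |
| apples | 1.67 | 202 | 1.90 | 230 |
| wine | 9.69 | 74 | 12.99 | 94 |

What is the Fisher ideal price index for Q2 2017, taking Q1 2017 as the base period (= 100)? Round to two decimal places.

111.67

Laspeyres component (base-period weights):
ΣP(Q2 2017)Q(Q1 2017) = 1.72×140 + 8.17×94 + 7.14×14 + 1.90×202 + 12.99×74 = 240.8 + 767.98 + 99.96 + 383.8 + 961.26 = 2453.8
ΣP(Q1 2017)Q(Q1 2017) = 1.91×140 + 8.94×94 + 4.96×14 + 1.67×202 + 9.69×74 = 267.4 + 840.36 + 69.44 + 337.34 + 717.06 = 2231.6
L = 2453.8 / 2231.6 × 100 = 109.9570
Paasche component (current-period weights):
ΣP(Q2 2017)Q(Q2 2017) = 1.72×151 + 8.17×75 + 7.14×17 + 1.90×230 + 12.99×94 = 259.72 + 612.75 + 121.38 + 437 + 1221.06 = 2651.91
ΣP(Q1 2017)Q(Q2 2017) = 1.91×151 + 8.94×75 + 4.96×17 + 1.67×230 + 9.69×94 = 288.41 + 670.5 + 84.32 + 384.1 + 910.86 = 2338.19
P = 2651.91 / 2338.19 × 100 = 113.4172
Fisher = √(L × P) = √(109.9570 × 113.4172) = 111.6737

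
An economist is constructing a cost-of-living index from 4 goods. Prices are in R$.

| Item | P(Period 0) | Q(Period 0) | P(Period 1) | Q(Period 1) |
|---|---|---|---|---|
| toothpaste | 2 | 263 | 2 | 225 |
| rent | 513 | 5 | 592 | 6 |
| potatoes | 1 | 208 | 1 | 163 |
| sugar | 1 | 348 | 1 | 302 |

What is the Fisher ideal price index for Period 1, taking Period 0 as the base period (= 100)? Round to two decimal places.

Laspeyres component (base-period weights):
ΣP(Period 1)Q(Period 0) = 2×263 + 592×5 + 1×208 + 1×348 = 526 + 2960 + 208 + 348 = 4042
ΣP(Period 0)Q(Period 0) = 2×263 + 513×5 + 1×208 + 1×348 = 526 + 2565 + 208 + 348 = 3647
L = 4042 / 3647 × 100 = 110.8308
Paasche component (current-period weights):
ΣP(Period 1)Q(Period 1) = 2×225 + 592×6 + 1×163 + 1×302 = 450 + 3552 + 163 + 302 = 4467
ΣP(Period 0)Q(Period 1) = 2×225 + 513×6 + 1×163 + 1×302 = 450 + 3078 + 163 + 302 = 3993
P = 4467 / 3993 × 100 = 111.8708
Fisher = √(L × P) = √(110.8308 × 111.8708) = 111.3496

111.35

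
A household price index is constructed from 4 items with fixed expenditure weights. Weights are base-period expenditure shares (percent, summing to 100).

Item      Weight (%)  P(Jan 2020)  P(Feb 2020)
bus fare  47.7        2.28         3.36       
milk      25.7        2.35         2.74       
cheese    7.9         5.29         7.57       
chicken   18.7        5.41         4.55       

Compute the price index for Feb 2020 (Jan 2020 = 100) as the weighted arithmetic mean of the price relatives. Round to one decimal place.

127.3

bus fare: 47.7 × (3.36/2.28) = 47.7 × 1.473684 = 70.2947
milk: 25.7 × (2.74/2.35) = 25.7 × 1.165957 = 29.9651
cheese: 7.9 × (7.57/5.29) = 7.9 × 1.431002 = 11.3049
chicken: 18.7 × (4.55/5.41) = 18.7 × 0.841035 = 15.7274
Index = Σ wᵢ·(p₁ᵢ/p₀ᵢ) = 70.2947 + 29.9651 + 11.3049 + 15.7274 = 127.2921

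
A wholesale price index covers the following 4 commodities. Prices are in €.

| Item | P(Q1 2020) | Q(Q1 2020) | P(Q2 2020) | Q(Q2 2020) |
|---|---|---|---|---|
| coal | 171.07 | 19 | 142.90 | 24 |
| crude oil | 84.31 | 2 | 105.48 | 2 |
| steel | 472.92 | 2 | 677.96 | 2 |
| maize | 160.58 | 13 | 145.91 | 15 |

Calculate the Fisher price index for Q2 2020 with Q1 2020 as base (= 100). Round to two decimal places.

Laspeyres component (base-period weights):
ΣP(Q2 2020)Q(Q1 2020) = 142.90×19 + 105.48×2 + 677.96×2 + 145.91×13 = 2715.1 + 210.96 + 1355.92 + 1896.83 = 6178.81
ΣP(Q1 2020)Q(Q1 2020) = 171.07×19 + 84.31×2 + 472.92×2 + 160.58×13 = 3250.33 + 168.62 + 945.84 + 2087.54 = 6452.33
L = 6178.81 / 6452.33 × 100 = 95.7609
Paasche component (current-period weights):
ΣP(Q2 2020)Q(Q2 2020) = 142.90×24 + 105.48×2 + 677.96×2 + 145.91×15 = 3429.6 + 210.96 + 1355.92 + 2188.65 = 7185.13
ΣP(Q1 2020)Q(Q2 2020) = 171.07×24 + 84.31×2 + 472.92×2 + 160.58×15 = 4105.68 + 168.62 + 945.84 + 2408.7 = 7628.84
P = 7185.13 / 7628.84 × 100 = 94.1838
Fisher = √(L × P) = √(95.7609 × 94.1838) = 94.9691

94.97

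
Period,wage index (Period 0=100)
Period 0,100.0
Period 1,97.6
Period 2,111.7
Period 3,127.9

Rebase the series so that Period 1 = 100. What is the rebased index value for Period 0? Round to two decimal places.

102.46

Rebased(Period 0) = 100.0 / 97.6 × 100 = 102.4590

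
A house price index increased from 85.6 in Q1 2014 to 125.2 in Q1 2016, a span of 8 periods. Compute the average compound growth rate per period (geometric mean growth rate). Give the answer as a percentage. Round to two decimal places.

4.87%

Growth factor = (125.2/85.6)^(1/8) = (1.462617)^(1/8) = 1.048676
Growth rate = 1.048676 − 1 = 0.048676 = 4.8676%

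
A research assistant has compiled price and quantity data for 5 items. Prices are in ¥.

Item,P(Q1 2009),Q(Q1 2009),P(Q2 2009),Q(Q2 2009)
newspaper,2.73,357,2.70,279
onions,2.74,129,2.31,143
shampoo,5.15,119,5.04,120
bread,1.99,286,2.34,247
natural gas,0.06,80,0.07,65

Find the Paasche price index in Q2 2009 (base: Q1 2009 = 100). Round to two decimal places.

100.18

Paasche price index uses current-period quantities as weights.
ΣP(Q2 2009)·Q(Q2 2009) = 2.70×279 + 2.31×143 + 5.04×120 + 2.34×247 + 0.07×65 = 753.3 + 330.33 + 604.8 + 577.98 + 4.55 = 2270.96
ΣP(Q1 2009)·Q(Q2 2009) = 2.73×279 + 2.74×143 + 5.15×120 + 1.99×247 + 0.06×65 = 761.67 + 391.82 + 618 + 491.53 + 3.9 = 2266.92
Index = 2270.96 / 2266.92 × 100 = 100.1782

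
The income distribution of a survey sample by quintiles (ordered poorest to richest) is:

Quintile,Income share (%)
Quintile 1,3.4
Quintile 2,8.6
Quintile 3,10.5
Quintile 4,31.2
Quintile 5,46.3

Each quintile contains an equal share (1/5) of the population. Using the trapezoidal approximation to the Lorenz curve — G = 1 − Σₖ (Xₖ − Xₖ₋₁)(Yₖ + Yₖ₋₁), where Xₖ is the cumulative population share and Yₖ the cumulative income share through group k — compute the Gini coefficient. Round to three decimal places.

0.434

Cumulative income shares Yₖ: 0.0340, 0.1200, 0.2250, 0.5370, 1.0000
Σ (Xₖ−Xₖ₋₁)(Yₖ+Yₖ₋₁) = (1/5)(0.0340+0.0000) + (1/5)(0.1200+0.0340) + (1/5)(0.2250+0.1200) + (1/5)(0.5370+0.2250) + (1/5)(1.0000+0.5370)
  = 0.0068 + 0.0308 + 0.0690 + 0.1524 + 0.3074 = 0.5664
G = 1 − 0.5664 = 0.4336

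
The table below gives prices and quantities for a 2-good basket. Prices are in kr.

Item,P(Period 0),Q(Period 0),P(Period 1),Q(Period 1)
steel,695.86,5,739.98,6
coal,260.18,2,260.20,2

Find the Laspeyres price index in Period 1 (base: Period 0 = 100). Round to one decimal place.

105.5

Laspeyres price index uses base-period quantities as weights.
ΣP(Period 1)·Q(Period 0) = 739.98×5 + 260.20×2 = 3699.9 + 520.4 = 4220.3
ΣP(Period 0)·Q(Period 0) = 695.86×5 + 260.18×2 = 3479.3 + 520.36 = 3999.66
Index = 4220.3 / 3999.66 × 100 = 105.5165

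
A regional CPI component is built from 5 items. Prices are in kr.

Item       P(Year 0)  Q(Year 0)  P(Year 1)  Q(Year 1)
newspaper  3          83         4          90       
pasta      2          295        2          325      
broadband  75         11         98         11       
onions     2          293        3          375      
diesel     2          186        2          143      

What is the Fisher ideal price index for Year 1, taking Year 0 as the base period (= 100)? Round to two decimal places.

124.90

Laspeyres component (base-period weights):
ΣP(Year 1)Q(Year 0) = 4×83 + 2×295 + 98×11 + 3×293 + 2×186 = 332 + 590 + 1078 + 879 + 372 = 3251
ΣP(Year 0)Q(Year 0) = 3×83 + 2×295 + 75×11 + 2×293 + 2×186 = 249 + 590 + 825 + 586 + 372 = 2622
L = 3251 / 2622 × 100 = 123.9893
Paasche component (current-period weights):
ΣP(Year 1)Q(Year 1) = 4×90 + 2×325 + 98×11 + 3×375 + 2×143 = 360 + 650 + 1078 + 1125 + 286 = 3499
ΣP(Year 0)Q(Year 1) = 3×90 + 2×325 + 75×11 + 2×375 + 2×143 = 270 + 650 + 825 + 750 + 286 = 2781
P = 3499 / 2781 × 100 = 125.8181
Fisher = √(L × P) = √(123.9893 × 125.8181) = 124.9003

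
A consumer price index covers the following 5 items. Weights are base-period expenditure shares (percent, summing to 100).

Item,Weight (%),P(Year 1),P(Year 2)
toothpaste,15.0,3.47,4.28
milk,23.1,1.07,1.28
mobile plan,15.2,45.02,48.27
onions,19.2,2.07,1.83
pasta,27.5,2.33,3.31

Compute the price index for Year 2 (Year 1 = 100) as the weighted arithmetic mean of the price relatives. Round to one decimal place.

toothpaste: 15.0 × (4.28/3.47) = 15.0 × 1.233429 = 18.5014
milk: 23.1 × (1.28/1.07) = 23.1 × 1.196262 = 27.6336
mobile plan: 15.2 × (48.27/45.02) = 15.2 × 1.072190 = 16.2973
onions: 19.2 × (1.83/2.07) = 19.2 × 0.884058 = 16.9739
pasta: 27.5 × (3.31/2.33) = 27.5 × 1.420601 = 39.0665
Index = Σ wᵢ·(p₁ᵢ/p₀ᵢ) = 18.5014 + 27.6336 + 16.2973 + 16.9739 + 39.0665 = 118.4728

118.5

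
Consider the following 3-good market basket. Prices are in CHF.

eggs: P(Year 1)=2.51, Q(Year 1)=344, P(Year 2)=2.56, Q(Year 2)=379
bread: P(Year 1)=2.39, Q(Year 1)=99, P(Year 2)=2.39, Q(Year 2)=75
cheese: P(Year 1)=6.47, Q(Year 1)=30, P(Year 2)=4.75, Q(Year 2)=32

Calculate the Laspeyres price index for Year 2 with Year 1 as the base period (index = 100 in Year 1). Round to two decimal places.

Laspeyres price index uses base-period quantities as weights.
ΣP(Year 2)·Q(Year 1) = 2.56×344 + 2.39×99 + 4.75×30 = 880.64 + 236.61 + 142.5 = 1259.75
ΣP(Year 1)·Q(Year 1) = 2.51×344 + 2.39×99 + 6.47×30 = 863.44 + 236.61 + 194.1 = 1294.15
Index = 1259.75 / 1294.15 × 100 = 97.3419

97.34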